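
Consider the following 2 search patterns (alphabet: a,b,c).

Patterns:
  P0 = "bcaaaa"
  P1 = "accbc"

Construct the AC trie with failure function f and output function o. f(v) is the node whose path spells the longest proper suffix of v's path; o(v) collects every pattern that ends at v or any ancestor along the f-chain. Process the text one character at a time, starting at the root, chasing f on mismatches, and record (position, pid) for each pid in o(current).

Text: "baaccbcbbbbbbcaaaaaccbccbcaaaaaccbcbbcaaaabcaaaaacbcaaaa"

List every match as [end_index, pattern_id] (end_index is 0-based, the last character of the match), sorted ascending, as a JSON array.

Construct AC machine:
Trie (insert patterns):
  n0 'ε': a→7 b→1
  n1 'b': c→2
  n2 'bc': a→3
  n3 'bca': a→4
  n4 'bcaa': a→5
  n5 'bcaaa': a→6
  n6 'bcaaaa': ·  [P0 ends]
  n7 'a': c→8
  n8 'ac': c→9
  n9 'acc': b→10
  n10 'accb': c→11
  n11 'accbc': ·  [P1 ends]

BFS fail/out derivation:
  n1('b'): parent n0 fail=0; on 'b' 0 → fail=0;  out ∅∪∅=∅
  n7('a'): parent n0 fail=0; on 'a' 0 → fail=0;  out ∅∪∅=∅
  n2('bc'): parent n1 fail=0; on 'c' 0 → fail=0;  out ∅∪∅=∅
  n8('ac'): parent n7 fail=0; on 'c' 0 → fail=0;  out ∅∪∅=∅
  n3('bca'): parent n2 fail=0; on 'a' 0 → fail=7;  out ∅∪∅=∅
  n9('acc'): parent n8 fail=0; on 'c' 0 → fail=0;  out ∅∪∅=∅
  n4('bcaa'): parent n3 fail=7; on 'a' 7→0 → fail=7;  out ∅∪∅=∅
  n10('accb'): parent n9 fail=0; on 'b' 0 → fail=1;  out ∅∪∅=∅
  n5('bcaaa'): parent n4 fail=7; on 'a' 7→0 → fail=7;  out ∅∪∅=∅
  n11('accbc'): parent n10 fail=1; on 'c' 1 → fail=2;  out {1}∪∅={1}
  n6('bcaaaa'): parent n5 fail=7; on 'a' 7→0 → fail=7;  out {0}∪∅={0}

Scan:
pos 0 'b': at 1
pos 1 'a': at 7 (fail-walked)
pos 2 'a': at 7 (fail-walked)
pos 3 'c': at 8
pos 4 'c': at 9
pos 5 'b': at 10
pos 6 'c': at 11  → match P1@[2:6]
pos 7 'b': at 1 (fail-walked)
pos 8 'b': at 1 (fail-walked)
pos 9 'b': at 1 (fail-walked)
pos 10 'b': at 1 (fail-walked)
pos 11 'b': at 1 (fail-walked)
pos 12 'b': at 1 (fail-walked)
pos 13 'c': at 2
pos 14 'a': at 3
pos 15 'a': at 4
pos 16 'a': at 5
pos 17 'a': at 6  → match P0@[12:17]
pos 18 'a': at 7 (fail-walked)
pos 19 'c': at 8
pos 20 'c': at 9
pos 21 'b': at 10
pos 22 'c': at 11  → match P1@[18:22]
pos 23 'c': at 0 (fail-walked)
pos 24 'b': at 1
pos 25 'c': at 2
pos 26 'a': at 3
pos 27 'a': at 4
pos 28 'a': at 5
pos 29 'a': at 6  → match P0@[24:29]
pos 30 'a': at 7 (fail-walked)
pos 31 'c': at 8
pos 32 'c': at 9
pos 33 'b': at 10
pos 34 'c': at 11  → match P1@[30:34]
pos 35 'b': at 1 (fail-walked)
pos 36 'b': at 1 (fail-walked)
pos 37 'c': at 2
pos 38 'a': at 3
pos 39 'a': at 4
pos 40 'a': at 5
pos 41 'a': at 6  → match P0@[36:41]
pos 42 'b': at 1 (fail-walked)
pos 43 'c': at 2
pos 44 'a': at 3
pos 45 'a': at 4
pos 46 'a': at 5
pos 47 'a': at 6  → match P0@[42:47]
pos 48 'a': at 7 (fail-walked)
pos 49 'c': at 8
pos 50 'b': at 1 (fail-walked)
pos 51 'c': at 2
pos 52 'a': at 3
pos 53 'a': at 4
pos 54 'a': at 5
pos 55 'a': at 6  → match P0@[50:55]

All matches (sorted): [[6,1],[17,0],[22,1],[29,0],[34,1],[41,0],[47,0],[55,0]]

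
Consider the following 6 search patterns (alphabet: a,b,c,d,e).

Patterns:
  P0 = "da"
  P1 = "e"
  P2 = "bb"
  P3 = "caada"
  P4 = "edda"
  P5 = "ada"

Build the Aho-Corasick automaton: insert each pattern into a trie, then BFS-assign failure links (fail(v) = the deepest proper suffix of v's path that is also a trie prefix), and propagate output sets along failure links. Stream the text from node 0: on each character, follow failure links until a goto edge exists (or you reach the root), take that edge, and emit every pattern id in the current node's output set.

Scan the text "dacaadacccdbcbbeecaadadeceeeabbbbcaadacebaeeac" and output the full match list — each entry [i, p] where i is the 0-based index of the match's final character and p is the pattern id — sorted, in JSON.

Build automaton:
Trie (insert patterns):
  n0 'ε': a→14 b→4 c→6 d→1 e→3
  n1 'd': a→2
  n2 'da': ·  ←P0
  n3 'e': d→11  ←P1
  n4 'b': b→5
  n5 'bb': ·  ←P2
  n6 'c': a→7
  n7 'ca': a→8
  n8 'caa': d→9
  n9 'caad': a→10
  n10 'caada': ·  ←P3
  n11 'ed': d→12
  n12 'edd': a→13
  n13 'edda': ·  ←P4
  n14 'a': d→15
  n15 'ad': a→16
  n16 'ada': ·  ←P5

BFS fail/out derivation:
  n1('d'): parent n0 fail=0; on 'd' 0 → fail=0;  out ∅∪∅=∅
  n3('e'): parent n0 fail=0; on 'e' 0 → fail=0;  out {1}∪∅={1}
  n4('b'): parent n0 fail=0; on 'b' 0 → fail=0;  out ∅∪∅=∅
  n6('c'): parent n0 fail=0; on 'c' 0 → fail=0;  out ∅∪∅=∅
  n14('a'): parent n0 fail=0; on 'a' 0 → fail=0;  out ∅∪∅=∅
  n2('da'): parent n1 fail=0; on 'a' 0 → fail=14;  out {0}∪∅={0}
  n5('bb'): parent n4 fail=0; on 'b' 0 → fail=4;  out {2}∪∅={2}
  n7('ca'): parent n6 fail=0; on 'a' 0 → fail=14;  out ∅∪∅=∅
  n11('ed'): parent n3 fail=0; on 'd' 0 → fail=1;  out ∅∪∅=∅
  n15('ad'): parent n14 fail=0; on 'd' 0 → fail=1;  out ∅∪∅=∅
  n8('caa'): parent n7 fail=14; on 'a' 14→0 → fail=14;  out ∅∪∅=∅
  n12('edd'): parent n11 fail=1; on 'd' 1→0 → fail=1;  out ∅∪∅=∅
  n16('ada'): parent n15 fail=1; on 'a' 1 → fail=2;  out {5}∪{0}={0,5}
  n9('caad'): parent n8 fail=14; on 'd' 14 → fail=15;  out ∅∪∅=∅
  n13('edda'): parent n12 fail=1; on 'a' 1 → fail=2;  out {4}∪{0}={0,4}
  n10('caada'): parent n9 fail=15; on 'a' 15 → fail=16;  out {3}∪{0,5}={0,3,5}

Run:
i=0 'd': node 0→1
i=1 'a': node 1→2  emit P0@[0:1]
i=2 'c': node 2→6 (fail-walked)
i=3 'a': node 6→7
i=4 'a': node 7→8
i=5 'd': node 8→9
i=6 'a': node 9→10  emit P0@[5:6],P3@[2:6],P5@[4:6]
i=7 'c': node 10→6 (fail-walked)
i=8 'c': node 6→6 (fail-walked)
i=9 'c': node 6→6 (fail-walked)
i=10 'd': node 6→1 (fail-walked)
i=11 'b': node 1→4 (fail-walked)
i=12 'c': node 4→6 (fail-walked)
i=13 'b': node 6→4 (fail-walked)
i=14 'b': node 4→5  emit P2@[13:14]
i=15 'e': node 5→3 (fail-walked)  emit P1@[15:15]
i=16 'e': node 3→3 (fail-walked)  emit P1@[16:16]
i=17 'c': node 3→6 (fail-walked)
i=18 'a': node 6→7
i=19 'a': node 7→8
i=20 'd': node 8→9
i=21 'a': node 9→10  emit P0@[20:21],P3@[17:21],P5@[19:21]
i=22 'd': node 10→15 (fail-walked)
i=23 'e': node 15→3 (fail-walked)  emit P1@[23:23]
i=24 'c': node 3→6 (fail-walked)
i=25 'e': node 6→3 (fail-walked)  emit P1@[25:25]
i=26 'e': node 3→3 (fail-walked)  emit P1@[26:26]
i=27 'e': node 3→3 (fail-walked)  emit P1@[27:27]
i=28 'a': node 3→14 (fail-walked)
i=29 'b': node 14→4 (fail-walked)
i=30 'b': node 4→5  emit P2@[29:30]
i=31 'b': node 5→5 (fail-walked)  emit P2@[30:31]
i=32 'b': node 5→5 (fail-walked)  emit P2@[31:32]
i=33 'c': node 5→6 (fail-walked)
i=34 'a': node 6→7
i=35 'a': node 7→8
i=36 'd': node 8→9
i=37 'a': node 9→10  emit P0@[36:37],P3@[33:37],P5@[35:37]
i=38 'c': node 10→6 (fail-walked)
i=39 'e': node 6→3 (fail-walked)  emit P1@[39:39]
i=40 'b': node 3→4 (fail-walked)
i=41 'a': node 4→14 (fail-walked)
i=42 'e': node 14→3 (fail-walked)  emit P1@[42:42]
i=43 'e': node 3→3 (fail-walked)  emit P1@[43:43]
i=44 'a': node 3→14 (fail-walked)
i=45 'c': node 14→6 (fail-walked)

Matches: [[1,0],[6,0],[6,3],[6,5],[14,2],[15,1],[16,1],[21,0],[21,3],[21,5],[23,1],[25,1],[26,1],[27,1],[30,2],[31,2],[32,2],[37,0],[37,3],[37,5],[39,1],[42,1],[43,1]]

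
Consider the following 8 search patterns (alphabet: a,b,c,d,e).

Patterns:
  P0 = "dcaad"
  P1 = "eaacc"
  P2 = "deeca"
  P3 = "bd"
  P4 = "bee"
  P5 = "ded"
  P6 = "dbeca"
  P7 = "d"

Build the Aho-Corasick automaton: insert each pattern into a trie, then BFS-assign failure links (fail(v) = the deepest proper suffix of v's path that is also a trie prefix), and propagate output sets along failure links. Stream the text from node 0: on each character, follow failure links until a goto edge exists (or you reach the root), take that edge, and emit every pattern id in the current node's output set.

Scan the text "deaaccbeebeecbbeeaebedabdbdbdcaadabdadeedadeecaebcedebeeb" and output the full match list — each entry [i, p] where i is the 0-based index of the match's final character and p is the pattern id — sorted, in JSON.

Build automaton:
Trie (insert patterns):
  0='ε' goto b→15 d→1 e→6
  1='d' goto b→20 c→2 e→11  ←P7
  2='dc' goto a→3
  3='dca' goto a→4
  4='dcaa' goto d→5
  5='dcaad' goto ·  ←P0
  6='e' goto a→7
  7='ea' goto a→8
  8='eaa' goto c→9
  9='eaac' goto c→10
  10='eaacc' goto ·  ←P1
  11='de' goto d→19 e→12
  12='dee' goto c→13
  13='deec' goto a→14
  14='deeca' goto ·  ←P2
  15='b' goto d→16 e→17
  16='bd' goto ·  ←P3
  17='be' goto e→18
  18='bee' goto ·  ←P4
  19='ded' goto ·  ←P5
  20='db' goto e→21
  21='dbe' goto c→22
  22='dbec' goto a→23
  23='dbeca' goto ·  ←P6

Failure links (BFS by depth):
  n1('d'): parent n0 fail=0; on 'd' 0 → fail=0;  out {7}∪∅={7}
  n6('e'): parent n0 fail=0; on 'e' 0 → fail=0;  out ∅∪∅=∅
  n15('b'): parent n0 fail=0; on 'b' 0 → fail=0;  out ∅∪∅=∅
  n2('dc'): parent n1 fail=0; on 'c' 0 → fail=0;  out ∅∪∅=∅
  n7('ea'): parent n6 fail=0; on 'a' 0 → fail=0;  out ∅∪∅=∅
  n11('de'): parent n1 fail=0; on 'e' 0 → fail=6;  out ∅∪∅=∅
  n16('bd'): parent n15 fail=0; on 'd' 0 → fail=1;  out {3}∪{7}={3,7}
  n17('be'): parent n15 fail=0; on 'e' 0 → fail=6;  out ∅∪∅=∅
  n20('db'): parent n1 fail=0; on 'b' 0 → fail=15;  out ∅∪∅=∅
  n3('dca'): parent n2 fail=0; on 'a' 0 → fail=0;  out ∅∪∅=∅
  n8('eaa'): parent n7 fail=0; on 'a' 0 → fail=0;  out ∅∪∅=∅
  n12('dee'): parent n11 fail=6; on 'e' 6→0 → fail=6;  out ∅∪∅=∅
  n18('bee'): parent n17 fail=6; on 'e' 6→0 → fail=6;  out {4}∪∅={4}
  n19('ded'): parent n11 fail=6; on 'd' 6→0 → fail=1;  out {5}∪{7}={5,7}
  n21('dbe'): parent n20 fail=15; on 'e' 15 → fail=17;  out ∅∪∅=∅
  n4('dcaa'): parent n3 fail=0; on 'a' 0 → fail=0;  out ∅∪∅=∅
  n9('eaac'): parent n8 fail=0; on 'c' 0 → fail=0;  out ∅∪∅=∅
  n13('deec'): parent n12 fail=6; on 'c' 6→0 → fail=0;  out ∅∪∅=∅
  n22('dbec'): parent n21 fail=17; on 'c' 17→6→0 → fail=0;  out ∅∪∅=∅
  n5('dcaad'): parent n4 fail=0; on 'd' 0 → fail=1;  out {0}∪{7}={0,7}
  n10('eaacc'): parent n9 fail=0; on 'c' 0 → fail=0;  out {1}∪∅={1}
  n14('deeca'): parent n13 fail=0; on 'a' 0 → fail=0;  out {2}∪∅={2}
  n23('dbeca'): parent n22 fail=0; on 'a' 0 → fail=0;  out {6}∪∅={6}

Run:
[0] read 'd'  n0⇒n1  emit P7@[0:0]
[1] read 'e'  n1⇒n11
[2] read 'a'  n11⇒n7 ·f
[3] read 'a'  n7⇒n8
[4] read 'c'  n8⇒n9
[5] read 'c'  n9⇒n10  emit P1@[1:5]
[6] read 'b'  n10⇒n15 ·f
[7] read 'e'  n15⇒n17
[8] read 'e'  n17⇒n18  emit P4@[6:8]
[9] read 'b'  n18⇒n15 ·f
[10] read 'e'  n15⇒n17
[11] read 'e'  n17⇒n18  emit P4@[9:11]
[12] read 'c'  n18⇒n0 ·f
[13] read 'b'  n0⇒n15
[14] read 'b'  n15⇒n15 ·f
[15] read 'e'  n15⇒n17
[16] read 'e'  n17⇒n18  emit P4@[14:16]
[17] read 'a'  n18⇒n7 ·f
[18] read 'e'  n7⇒n6 ·f
[19] read 'b'  n6⇒n15 ·f
[20] read 'e'  n15⇒n17
[21] read 'd'  n17⇒n1 ·f  emit P7@[21:21]
[22] read 'a'  n1⇒n0 ·f
[23] read 'b'  n0⇒n15
[24] read 'd'  n15⇒n16  emit P3@[23:24],P7@[24:24]
[25] read 'b'  n16⇒n20 ·f
[26] read 'd'  n20⇒n16 ·f  emit P3@[25:26],P7@[26:26]
[27] read 'b'  n16⇒n20 ·f
[28] read 'd'  n20⇒n16 ·f  emit P3@[27:28],P7@[28:28]
[29] read 'c'  n16⇒n2 ·f
[30] read 'a'  n2⇒n3
[31] read 'a'  n3⇒n4
[32] read 'd'  n4⇒n5  emit P0@[28:32],P7@[32:32]
[33] read 'a'  n5⇒n0 ·f
[34] read 'b'  n0⇒n15
[35] read 'd'  n15⇒n16  emit P3@[34:35],P7@[35:35]
[36] read 'a'  n16⇒n0 ·f
[37] read 'd'  n0⇒n1  emit P7@[37:37]
[38] read 'e'  n1⇒n11
[39] read 'e'  n11⇒n12
[40] read 'd'  n12⇒n1 ·f  emit P7@[40:40]
[41] read 'a'  n1⇒n0 ·f
[42] read 'd'  n0⇒n1  emit P7@[42:42]
[43] read 'e'  n1⇒n11
[44] read 'e'  n11⇒n12
[45] read 'c'  n12⇒n13
[46] read 'a'  n13⇒n14  emit P2@[42:46]
[47] read 'e'  n14⇒n6 ·f
[48] read 'b'  n6⇒n15 ·f
[49] read 'c'  n15⇒n0 ·f
[50] read 'e'  n0⇒n6
[51] read 'd'  n6⇒n1 ·f  emit P7@[51:51]
[52] read 'e'  n1⇒n11
[53] read 'b'  n11⇒n15 ·f
[54] read 'e'  n15⇒n17
[55] read 'e'  n17⇒n18  emit P4@[53:55]
[56] read 'b'  n18⇒n15 ·f

All matches (sorted): [[0,7],[5,1],[8,4],[11,4],[16,4],[21,7],[24,3],[24,7],[26,3],[26,7],[28,3],[28,7],[32,0],[32,7],[35,3],[35,7],[37,7],[40,7],[42,7],[46,2],[51,7],[55,4]]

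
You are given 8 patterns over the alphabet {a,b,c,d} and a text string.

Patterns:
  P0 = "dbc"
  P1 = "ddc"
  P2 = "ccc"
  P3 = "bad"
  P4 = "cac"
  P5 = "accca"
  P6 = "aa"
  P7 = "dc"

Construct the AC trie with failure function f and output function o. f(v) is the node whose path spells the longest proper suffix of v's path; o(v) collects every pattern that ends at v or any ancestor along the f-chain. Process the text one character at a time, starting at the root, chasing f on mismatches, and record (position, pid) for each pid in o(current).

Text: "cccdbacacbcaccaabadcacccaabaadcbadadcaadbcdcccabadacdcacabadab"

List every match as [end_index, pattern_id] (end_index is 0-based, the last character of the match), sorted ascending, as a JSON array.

Build automaton:
Trie (insert patterns):
  0='ε' goto a→14 b→9 c→6 d→1
  1='d' goto b→2 c→20 d→4
  2='db' goto c→3
  3='dbc' goto ·  ←P0
  4='dd' goto c→5
  5='ddc' goto ·  ←P1
  6='c' goto a→12 c→7
  7='cc' goto c→8
  8='ccc' goto ·  ←P2
  9='b' goto a→10
  10='ba' goto d→11
  11='bad' goto ·  ←P3
  12='ca' goto c→13
  13='cac' goto ·  ←P4
  14='a' goto a→19 c→15
  15='ac' goto c→16
  16='acc' goto c→17
  17='accc' goto a→18
  18='accca' goto ·  ←P5
  19='aa' goto ·  ←P6
  20='dc' goto ·  ←P7

BFS fail/out derivation:
  n1('d'): parent n0 fail=0; on 'd' 0 → fail=0;  out ∅∪∅=∅
  n6('c'): parent n0 fail=0; on 'c' 0 → fail=0;  out ∅∪∅=∅
  n9('b'): parent n0 fail=0; on 'b' 0 → fail=0;  out ∅∪∅=∅
  n14('a'): parent n0 fail=0; on 'a' 0 → fail=0;  out ∅∪∅=∅
  n2('db'): parent n1 fail=0; on 'b' 0 → fail=9;  out ∅∪∅=∅
  n4('dd'): parent n1 fail=0; on 'd' 0 → fail=1;  out ∅∪∅=∅
  n7('cc'): parent n6 fail=0; on 'c' 0 → fail=6;  out ∅∪∅=∅
  n10('ba'): parent n9 fail=0; on 'a' 0 → fail=14;  out ∅∪∅=∅
  n12('ca'): parent n6 fail=0; on 'a' 0 → fail=14;  out ∅∪∅=∅
  n15('ac'): parent n14 fail=0; on 'c' 0 → fail=6;  out ∅∪∅=∅
  n19('aa'): parent n14 fail=0; on 'a' 0 → fail=14;  out {6}∪∅={6}
  n20('dc'): parent n1 fail=0; on 'c' 0 → fail=6;  out {7}∪∅={7}
  n3('dbc'): parent n2 fail=9; on 'c' 9→0 → fail=6;  out {0}∪∅={0}
  n5('ddc'): parent n4 fail=1; on 'c' 1 → fail=20;  out {1}∪{7}={1,7}
  n8('ccc'): parent n7 fail=6; on 'c' 6 → fail=7;  out {2}∪∅={2}
  n11('bad'): parent n10 fail=14; on 'd' 14→0 → fail=1;  out {3}∪∅={3}
  n13('cac'): parent n12 fail=14; on 'c' 14 → fail=15;  out {4}∪∅={4}
  n16('acc'): parent n15 fail=6; on 'c' 6 → fail=7;  out ∅∪∅=∅
  n17('accc'): parent n16 fail=7; on 'c' 7 → fail=8;  out ∅∪{2}={2}
  n18('accca'): parent n17 fail=8; on 'a' 8→7→6 → fail=12;  out {5}∪∅={5}

Scan:
i=0 'c': node 0→6
i=1 'c': node 6→7
i=2 'c': node 7→8  ** P2@[0:2]
i=3 'd': node 8→1 (fail-walked)
i=4 'b': node 1→2
i=5 'a': node 2→10 (fail-walked)
i=6 'c': node 10→15 (fail-walked)
i=7 'a': node 15→12 (fail-walked)
i=8 'c': node 12→13  ** P4@[6:8]
i=9 'b': node 13→9 (fail-walked)
i=10 'c': node 9→6 (fail-walked)
i=11 'a': node 6→12
i=12 'c': node 12→13  ** P4@[10:12]
i=13 'c': node 13→16 (fail-walked)
i=14 'a': node 16→12 (fail-walked)
i=15 'a': node 12→19 (fail-walked)  ** P6@[14:15]
i=16 'b': node 19→9 (fail-walked)
i=17 'a': node 9→10
i=18 'd': node 10→11  ** P3@[16:18]
i=19 'c': node 11→20 (fail-walked)  ** P7@[18:19]
i=20 'a': node 20→12 (fail-walked)
i=21 'c': node 12→13  ** P4@[19:21]
i=22 'c': node 13→16 (fail-walked)
i=23 'c': node 16→17  ** P2@[21:23]
i=24 'a': node 17→18  ** P5@[20:24]
i=25 'a': node 18→19 (fail-walked)  ** P6@[24:25]
i=26 'b': node 19→9 (fail-walked)
i=27 'a': node 9→10
i=28 'a': node 10→19 (fail-walked)  ** P6@[27:28]
i=29 'd': node 19→1 (fail-walked)
i=30 'c': node 1→20  ** P7@[29:30]
i=31 'b': node 20→9 (fail-walked)
i=32 'a': node 9→10
i=33 'd': node 10→11  ** P3@[31:33]
i=34 'a': node 11→14 (fail-walked)
i=35 'd': node 14→1 (fail-walked)
i=36 'c': node 1→20  ** P7@[35:36]
i=37 'a': node 20→12 (fail-walked)
i=38 'a': node 12→19 (fail-walked)  ** P6@[37:38]
i=39 'd': node 19→1 (fail-walked)
i=40 'b': node 1→2
i=41 'c': node 2→3  ** P0@[39:41]
i=42 'd': node 3→1 (fail-walked)
i=43 'c': node 1→20  ** P7@[42:43]
i=44 'c': node 20→7 (fail-walked)
i=45 'c': node 7→8  ** P2@[43:45]
i=46 'a': node 8→12 (fail-walked)
i=47 'b': node 12→9 (fail-walked)
i=48 'a': node 9→10
i=49 'd': node 10→11  ** P3@[47:49]
i=50 'a': node 11→14 (fail-walked)
i=51 'c': node 14→15
i=52 'd': node 15→1 (fail-walked)
i=53 'c': node 1→20  ** P7@[52:53]
i=54 'a': node 20→12 (fail-walked)
i=55 'c': node 12→13  ** P4@[53:55]
i=56 'a': node 13→12 (fail-walked)
i=57 'b': node 12→9 (fail-walked)
i=58 'a': node 9→10
i=59 'd': node 10→11  ** P3@[57:59]
i=60 'a': node 11→14 (fail-walked)
i=61 'b': node 14→9 (fail-walked)

Result: [[2,2],[8,4],[12,4],[15,6],[18,3],[19,7],[21,4],[23,2],[24,5],[25,6],[28,6],[30,7],[33,3],[36,7],[38,6],[41,0],[43,7],[45,2],[49,3],[53,7],[55,4],[59,3]]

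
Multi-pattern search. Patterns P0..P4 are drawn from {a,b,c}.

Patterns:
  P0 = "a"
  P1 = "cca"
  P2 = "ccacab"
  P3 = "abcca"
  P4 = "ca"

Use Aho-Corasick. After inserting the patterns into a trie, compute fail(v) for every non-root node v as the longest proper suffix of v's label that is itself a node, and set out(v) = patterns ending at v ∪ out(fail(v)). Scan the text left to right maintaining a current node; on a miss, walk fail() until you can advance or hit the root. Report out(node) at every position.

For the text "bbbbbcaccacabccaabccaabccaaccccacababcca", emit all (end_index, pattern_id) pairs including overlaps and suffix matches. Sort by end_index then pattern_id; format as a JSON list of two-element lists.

Build automaton:
Trie (insert patterns):
  n0 'ε': a→1 c→2
  n1 'a': b→8  [P0 ends]
  n2 'c': a→12 c→3
  n3 'cc': a→4
  n4 'cca': c→5  [P1 ends]
  n5 'ccac': a→6
  n6 'ccaca': b→7
  n7 'ccacab': ·  [P2 ends]
  n8 'ab': c→9
  n9 'abc': c→10
  n10 'abcc': a→11
  n11 'abcca': ·  [P3 ends]
  n12 'ca': ·  [P4 ends]

Failure links (BFS by depth):
  n1('a'): parent n0 fail=0; on 'a' 0 → fail=0;  out {0}∪∅={0}
  n2('c'): parent n0 fail=0; on 'c' 0 → fail=0;  out ∅∪∅=∅
  n3('cc'): parent n2 fail=0; on 'c' 0 → fail=2;  out ∅∪∅=∅
  n8('ab'): parent n1 fail=0; on 'b' 0 → fail=0;  out ∅∪∅=∅
  n12('ca'): parent n2 fail=0; on 'a' 0 → fail=1;  out {4}∪{0}={0,4}
  n4('cca'): parent n3 fail=2; on 'a' 2 → fail=12;  out {1}∪{0,4}={0,1,4}
  n9('abc'): parent n8 fail=0; on 'c' 0 → fail=2;  out ∅∪∅=∅
  n5('ccac'): parent n4 fail=12; on 'c' 12→1→0 → fail=2;  out ∅∪∅=∅
  n10('abcc'): parent n9 fail=2; on 'c' 2 → fail=3;  out ∅∪∅=∅
  n6('ccaca'): parent n5 fail=2; on 'a' 2 → fail=12;  out ∅∪{0,4}={0,4}
  n11('abcca'): parent n10 fail=3; on 'a' 3 → fail=4;  out {3}∪{0,1,4}={0,1,3,4}
  n7('ccacab'): parent n6 fail=12; on 'b' 12→1 → fail=8;  out {2}∪∅={2}

Scan:
pos 0 'b': at 0
pos 1 'b': at 0
pos 2 'b': at 0
pos 3 'b': at 0
pos 4 'b': at 0
pos 5 'c': at 2
pos 6 'a': at 12  → match P0@[6:6],P4@[5:6]
pos 7 'c': at 2 (via fail)
pos 8 'c': at 3
pos 9 'a': at 4  → match P0@[9:9],P1@[7:9],P4@[8:9]
pos 10 'c': at 5
pos 11 'a': at 6  → match P0@[11:11],P4@[10:11]
pos 12 'b': at 7  → match P2@[7:12]
pos 13 'c': at 9 (via fail)
pos 14 'c': at 10
pos 15 'a': at 11  → match P0@[15:15],P1@[13:15],P3@[11:15],P4@[14:15]
pos 16 'a': at 1 (via fail)  → match P0@[16:16]
pos 17 'b': at 8
pos 18 'c': at 9
pos 19 'c': at 10
pos 20 'a': at 11  → match P0@[20:20],P1@[18:20],P3@[16:20],P4@[19:20]
pos 21 'a': at 1 (via fail)  → match P0@[21:21]
pos 22 'b': at 8
pos 23 'c': at 9
pos 24 'c': at 10
pos 25 'a': at 11  → match P0@[25:25],P1@[23:25],P3@[21:25],P4@[24:25]
pos 26 'a': at 1 (via fail)  → match P0@[26:26]
pos 27 'c': at 2 (via fail)
pos 28 'c': at 3
pos 29 'c': at 3 (via fail)
pos 30 'c': at 3 (via fail)
pos 31 'a': at 4  → match P0@[31:31],P1@[29:31],P4@[30:31]
pos 32 'c': at 5
pos 33 'a': at 6  → match P0@[33:33],P4@[32:33]
pos 34 'b': at 7  → match P2@[29:34]
pos 35 'a': at 1 (via fail)  → match P0@[35:35]
pos 36 'b': at 8
pos 37 'c': at 9
pos 38 'c': at 10
pos 39 'a': at 11  → match P0@[39:39],P1@[37:39],P3@[35:39],P4@[38:39]

Matches: [[6,0],[6,4],[9,0],[9,1],[9,4],[11,0],[11,4],[12,2],[15,0],[15,1],[15,3],[15,4],[16,0],[20,0],[20,1],[20,3],[20,4],[21,0],[25,0],[25,1],[25,3],[25,4],[26,0],[31,0],[31,1],[31,4],[33,0],[33,4],[34,2],[35,0],[39,0],[39,1],[39,3],[39,4]]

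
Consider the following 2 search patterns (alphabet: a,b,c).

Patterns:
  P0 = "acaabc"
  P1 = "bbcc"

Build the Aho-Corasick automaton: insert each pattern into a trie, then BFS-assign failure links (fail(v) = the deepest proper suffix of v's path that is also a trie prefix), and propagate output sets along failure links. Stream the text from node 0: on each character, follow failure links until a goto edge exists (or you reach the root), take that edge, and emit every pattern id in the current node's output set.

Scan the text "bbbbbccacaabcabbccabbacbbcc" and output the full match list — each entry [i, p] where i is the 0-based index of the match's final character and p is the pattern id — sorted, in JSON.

Construct AC machine:
Trie (insert patterns):
  n0 'ε': a→1 b→7
  n1 'a': c→2
  n2 'ac': a→3
  n3 'aca': a→4
  n4 'acaa': b→5
  n5 'acaab': c→6
  n6 'acaabc': ·  [P0 ends]
  n7 'b': b→8
  n8 'bb': c→9
  n9 'bbc': c→10
  n10 'bbcc': ·  [P1 ends]

BFS fail/out derivation:
  fail(1) 'a': from fail(0)=0 chase 'a': 0 ⇒ 0;  out=∅∪out(0)=∅
  fail(7) 'b': from fail(0)=0 chase 'b': 0 ⇒ 0;  out=∅∪out(0)=∅
  fail(2) 'ac': from fail(1)=0 chase 'c': 0 ⇒ 0;  out=∅∪out(0)=∅
  fail(8) 'bb': from fail(7)=0 chase 'b': 0 ⇒ 7;  out=∅∪out(7)=∅
  fail(3) 'aca': from fail(2)=0 chase 'a': 0 ⇒ 1;  out=∅∪out(1)=∅
  fail(9) 'bbc': from fail(8)=7 chase 'c': 7→0 ⇒ 0;  out=∅∪out(0)=∅
  fail(4) 'acaa': from fail(3)=1 chase 'a': 1→0 ⇒ 1;  out=∅∪out(1)=∅
  fail(10) 'bbcc': from fail(9)=0 chase 'c': 0 ⇒ 0;  out={1}∪out(0)={1}
  fail(5) 'acaab': from fail(4)=1 chase 'b': 1→0 ⇒ 7;  out=∅∪out(7)=∅
  fail(6) 'acaabc': from fail(5)=7 chase 'c': 7→0 ⇒ 0;  out={0}∪out(0)={0}

Text stream:
pos 0 'b': at 7
pos 1 'b': at 8
pos 2 'b': at 8 ·f
pos 3 'b': at 8 ·f
pos 4 'b': at 8 ·f
pos 5 'c': at 9
pos 6 'c': at 10  emit P1@[3:6]
pos 7 'a': at 1 ·f
pos 8 'c': at 2
pos 9 'a': at 3
pos 10 'a': at 4
pos 11 'b': at 5
pos 12 'c': at 6  emit P0@[7:12]
pos 13 'a': at 1 ·f
pos 14 'b': at 7 ·f
pos 15 'b': at 8
pos 16 'c': at 9
pos 17 'c': at 10  emit P1@[14:17]
pos 18 'a': at 1 ·f
pos 19 'b': at 7 ·f
pos 20 'b': at 8
pos 21 'a': at 1 ·f
pos 22 'c': at 2
pos 23 'b': at 7 ·f
pos 24 'b': at 8
pos 25 'c': at 9
pos 26 'c': at 10  emit P1@[23:26]

Matches: [[6,1],[12,0],[17,1],[26,1]]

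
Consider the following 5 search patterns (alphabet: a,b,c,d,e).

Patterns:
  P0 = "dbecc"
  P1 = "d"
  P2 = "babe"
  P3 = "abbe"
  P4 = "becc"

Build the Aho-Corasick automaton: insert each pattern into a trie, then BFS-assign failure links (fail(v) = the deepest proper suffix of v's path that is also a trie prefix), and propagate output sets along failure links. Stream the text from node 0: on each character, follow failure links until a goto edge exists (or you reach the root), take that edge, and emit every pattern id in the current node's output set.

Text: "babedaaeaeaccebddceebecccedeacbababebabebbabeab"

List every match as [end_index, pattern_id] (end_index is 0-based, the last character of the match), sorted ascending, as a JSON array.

Construct AC machine:
Trie (insert patterns):
  0='ε' goto a→10 b→6 d→1
  1='d' goto b→2  ←P1
  2='db' goto e→3
  3='dbe' goto c→4
  4='dbec' goto c→5
  5='dbecc' goto ·  ←P0
  6='b' goto a→7 e→14
  7='ba' goto b→8
  8='bab' goto e→9
  9='babe' goto ·  ←P2
  10='a' goto b→11
  11='ab' goto b→12
  12='abb' goto e→13
  13='abbe' goto ·  ←P3
  14='be' goto c→15
  15='bec' goto c→16
  16='becc' goto ·  ←P4

BFS fail/out derivation:
  n1('d'): parent n0 fail=0; on 'd' 0 → fail=0;  out {1}∪∅={1}
  n6('b'): parent n0 fail=0; on 'b' 0 → fail=0;  out ∅∪∅=∅
  n10('a'): parent n0 fail=0; on 'a' 0 → fail=0;  out ∅∪∅=∅
  n2('db'): parent n1 fail=0; on 'b' 0 → fail=6;  out ∅∪∅=∅
  n7('ba'): parent n6 fail=0; on 'a' 0 → fail=10;  out ∅∪∅=∅
  n11('ab'): parent n10 fail=0; on 'b' 0 → fail=6;  out ∅∪∅=∅
  n14('be'): parent n6 fail=0; on 'e' 0 → fail=0;  out ∅∪∅=∅
  n3('dbe'): parent n2 fail=6; on 'e' 6 → fail=14;  out ∅∪∅=∅
  n8('bab'): parent n7 fail=10; on 'b' 10 → fail=11;  out ∅∪∅=∅
  n12('abb'): parent n11 fail=6; on 'b' 6→0 → fail=6;  out ∅∪∅=∅
  n15('bec'): parent n14 fail=0; on 'c' 0 → fail=0;  out ∅∪∅=∅
  n4('dbec'): parent n3 fail=14; on 'c' 14 → fail=15;  out ∅∪∅=∅
  n9('babe'): parent n8 fail=11; on 'e' 11→6 → fail=14;  out {2}∪∅={2}
  n13('abbe'): parent n12 fail=6; on 'e' 6 → fail=14;  out {3}∪∅={3}
  n16('becc'): parent n15 fail=0; on 'c' 0 → fail=0;  out {4}∪∅={4}
  n5('dbecc'): parent n4 fail=15; on 'c' 15 → fail=16;  out {0}∪{4}={0,4}

Run:
i=0 'b': node 0→6
i=1 'a': node 6→7
i=2 'b': node 7→8
i=3 'e': node 8→9  → match P2@[0:3]
i=4 'd': node 9→1 (fail-walked)  → match P1@[4:4]
i=5 'a': node 1→10 (fail-walked)
i=6 'a': node 10→10 (fail-walked)
i=7 'e': node 10→0 (fail-walked)
i=8 'a': node 0→10
i=9 'e': node 10→0 (fail-walked)
i=10 'a': node 0→10
i=11 'c': node 10→0 (fail-walked)
i=12 'c': node 0→0
i=13 'e': node 0→0
i=14 'b': node 0→6
i=15 'd': node 6→1 (fail-walked)  → match P1@[15:15]
i=16 'd': node 1→1 (fail-walked)  → match P1@[16:16]
i=17 'c': node 1→0 (fail-walked)
i=18 'e': node 0→0
i=19 'e': node 0→0
i=20 'b': node 0→6
i=21 'e': node 6→14
i=22 'c': node 14→15
i=23 'c': node 15→16  → match P4@[20:23]
i=24 'c': node 16→0 (fail-walked)
i=25 'e': node 0→0
i=26 'd': node 0→1  → match P1@[26:26]
i=27 'e': node 1→0 (fail-walked)
i=28 'a': node 0→10
i=29 'c': node 10→0 (fail-walked)
i=30 'b': node 0→6
i=31 'a': node 6→7
i=32 'b': node 7→8
i=33 'a': node 8→7 (fail-walked)
i=34 'b': node 7→8
i=35 'e': node 8→9  → match P2@[32:35]
i=36 'b': node 9→6 (fail-walked)
i=37 'a': node 6→7
i=38 'b': node 7→8
i=39 'e': node 8→9  → match P2@[36:39]
i=40 'b': node 9→6 (fail-walked)
i=41 'b': node 6→6 (fail-walked)
i=42 'a': node 6→7
i=43 'b': node 7→8
i=44 'e': node 8→9  → match P2@[41:44]
i=45 'a': node 9→10 (fail-walked)
i=46 'b': node 10→11

All matches (sorted): [[3,2],[4,1],[15,1],[16,1],[23,4],[26,1],[35,2],[39,2],[44,2]]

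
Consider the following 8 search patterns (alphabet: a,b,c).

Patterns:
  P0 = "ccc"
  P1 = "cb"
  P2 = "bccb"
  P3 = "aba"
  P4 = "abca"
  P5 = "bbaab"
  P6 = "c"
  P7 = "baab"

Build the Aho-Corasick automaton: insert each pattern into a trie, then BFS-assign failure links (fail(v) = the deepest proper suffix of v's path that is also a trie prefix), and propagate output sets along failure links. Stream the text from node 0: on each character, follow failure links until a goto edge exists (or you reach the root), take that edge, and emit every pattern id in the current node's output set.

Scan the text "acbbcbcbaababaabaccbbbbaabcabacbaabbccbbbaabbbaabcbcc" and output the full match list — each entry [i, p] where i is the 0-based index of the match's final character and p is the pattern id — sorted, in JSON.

Build:
Trie (insert patterns):
  0='ε' goto a→9 b→5 c→1
  1='c' goto b→4 c→2  ←P6
  2='cc' goto c→3
  3='ccc' goto ·  ←P0
  4='cb' goto ·  ←P1
  5='b' goto a→18 b→14 c→6
  6='bc' goto c→7
  7='bcc' goto b→8
  8='bccb' goto ·  ←P2
  9='a' goto b→10
  10='ab' goto a→11 c→12
  11='aba' goto ·  ←P3
  12='abc' goto a→13
  13='abca' goto ·  ←P4
  14='bb' goto a→15
  15='bba' goto a→16
  16='bbaa' goto b→17
  17='bbaab' goto ·  ←P5
  18='ba' goto a→19
  19='baa' goto b→20
  20='baab' goto ·  ←P7

BFS fail/out derivation:
  fail(1) 'c': from fail(0)=0 chase 'c': 0 ⇒ 0;  out={6}∪out(0)={6}
  fail(5) 'b': from fail(0)=0 chase 'b': 0 ⇒ 0;  out=∅∪out(0)=∅
  fail(9) 'a': from fail(0)=0 chase 'a': 0 ⇒ 0;  out=∅∪out(0)=∅
  fail(2) 'cc': from fail(1)=0 chase 'c': 0 ⇒ 1;  out=∅∪out(1)={6}
  fail(4) 'cb': from fail(1)=0 chase 'b': 0 ⇒ 5;  out={1}∪out(5)={1}
  fail(6) 'bc': from fail(5)=0 chase 'c': 0 ⇒ 1;  out=∅∪out(1)={6}
  fail(10) 'ab': from fail(9)=0 chase 'b': 0 ⇒ 5;  out=∅∪out(5)=∅
  fail(14) 'bb': from fail(5)=0 chase 'b': 0 ⇒ 5;  out=∅∪out(5)=∅
  fail(18) 'ba': from fail(5)=0 chase 'a': 0 ⇒ 9;  out=∅∪out(9)=∅
  fail(3) 'ccc': from fail(2)=1 chase 'c': 1 ⇒ 2;  out={0}∪out(2)={0,6}
  fail(7) 'bcc': from fail(6)=1 chase 'c': 1 ⇒ 2;  out=∅∪out(2)={6}
  fail(11) 'aba': from fail(10)=5 chase 'a': 5 ⇒ 18;  out={3}∪out(18)={3}
  fail(12) 'abc': from fail(10)=5 chase 'c': 5 ⇒ 6;  out=∅∪out(6)={6}
  fail(15) 'bba': from fail(14)=5 chase 'a': 5 ⇒ 18;  out=∅∪out(18)=∅
  fail(19) 'baa': from fail(18)=9 chase 'a': 9→0 ⇒ 9;  out=∅∪out(9)=∅
  fail(8) 'bccb': from fail(7)=2 chase 'b': 2→1 ⇒ 4;  out={2}∪out(4)={1,2}
  fail(13) 'abca': from fail(12)=6 chase 'a': 6→1→0 ⇒ 9;  out={4}∪out(9)={4}
  fail(16) 'bbaa': from fail(15)=18 chase 'a': 18 ⇒ 19;  out=∅∪out(19)=∅
  fail(20) 'baab': from fail(19)=9 chase 'b': 9 ⇒ 10;  out={7}∪out(10)={7}
  fail(17) 'bbaab': from fail(16)=19 chase 'b': 19 ⇒ 20;  out={5}∪out(20)={5,7}

Scan:
[0] read 'a'  n0⇒n9
[1] read 'c'  n9⇒n1 ·f  → match P6@[1:1]
[2] read 'b'  n1⇒n4  → match P1@[1:2]
[3] read 'b'  n4⇒n14 ·f
[4] read 'c'  n14⇒n6 ·f  → match P6@[4:4]
[5] read 'b'  n6⇒n4 ·f  → match P1@[4:5]
[6] read 'c'  n4⇒n6 ·f  → match P6@[6:6]
[7] read 'b'  n6⇒n4 ·f  → match P1@[6:7]
[8] read 'a'  n4⇒n18 ·f
[9] read 'a'  n18⇒n19
[10] read 'b'  n19⇒n20  → match P7@[7:10]
[11] read 'a'  n20⇒n11 ·f  → match P3@[9:11]
[12] read 'b'  n11⇒n10 ·f
[13] read 'a'  n10⇒n11  → match P3@[11:13]
[14] read 'a'  n11⇒n19 ·f
[15] read 'b'  n19⇒n20  → match P7@[12:15]
[16] read 'a'  n20⇒n11 ·f  → match P3@[14:16]
[17] read 'c'  n11⇒n1 ·f  → match P6@[17:17]
[18] read 'c'  n1⇒n2  → match P6@[18:18]
[19] read 'b'  n2⇒n4 ·f  → match P1@[18:19]
[20] read 'b'  n4⇒n14 ·f
[21] read 'b'  n14⇒n14 ·f
[22] read 'b'  n14⇒n14 ·f
[23] read 'a'  n14⇒n15
[24] read 'a'  n15⇒n16
[25] read 'b'  n16⇒n17  → match P5@[21:25],P7@[22:25]
[26] read 'c'  n17⇒n12 ·f  → match P6@[26:26]
[27] read 'a'  n12⇒n13  → match P4@[24:27]
[28] read 'b'  n13⇒n10 ·f
[29] read 'a'  n10⇒n11  → match P3@[27:29]
[30] read 'c'  n11⇒n1 ·f  → match P6@[30:30]
[31] read 'b'  n1⇒n4  → match P1@[30:31]
[32] read 'a'  n4⇒n18 ·f
[33] read 'a'  n18⇒n19
[34] read 'b'  n19⇒n20  → match P7@[31:34]
[35] read 'b'  n20⇒n14 ·f
[36] read 'c'  n14⇒n6 ·f  → match P6@[36:36]
[37] read 'c'  n6⇒n7  → match P6@[37:37]
[38] read 'b'  n7⇒n8  → match P1@[37:38],P2@[35:38]
[39] read 'b'  n8⇒n14 ·f
[40] read 'b'  n14⇒n14 ·f
[41] read 'a'  n14⇒n15
[42] read 'a'  n15⇒n16
[43] read 'b'  n16⇒n17  → match P5@[39:43],P7@[40:43]
[44] read 'b'  n17⇒n14 ·f
[45] read 'b'  n14⇒n14 ·f
[46] read 'a'  n14⇒n15
[47] read 'a'  n15⇒n16
[48] read 'b'  n16⇒n17  → match P5@[44:48],P7@[45:48]
[49] read 'c'  n17⇒n12 ·f  → match P6@[49:49]
[50] read 'b'  n12⇒n4 ·f  → match P1@[49:50]
[51] read 'c'  n4⇒n6 ·f  → match P6@[51:51]
[52] read 'c'  n6⇒n7  → match P6@[52:52]

Matches: [[1,6],[2,1],[4,6],[5,1],[6,6],[7,1],[10,7],[11,3],[13,3],[15,7],[16,3],[17,6],[18,6],[19,1],[25,5],[25,7],[26,6],[27,4],[29,3],[30,6],[31,1],[34,7],[36,6],[37,6],[38,1],[38,2],[43,5],[43,7],[48,5],[48,7],[49,6],[50,1],[51,6],[52,6]]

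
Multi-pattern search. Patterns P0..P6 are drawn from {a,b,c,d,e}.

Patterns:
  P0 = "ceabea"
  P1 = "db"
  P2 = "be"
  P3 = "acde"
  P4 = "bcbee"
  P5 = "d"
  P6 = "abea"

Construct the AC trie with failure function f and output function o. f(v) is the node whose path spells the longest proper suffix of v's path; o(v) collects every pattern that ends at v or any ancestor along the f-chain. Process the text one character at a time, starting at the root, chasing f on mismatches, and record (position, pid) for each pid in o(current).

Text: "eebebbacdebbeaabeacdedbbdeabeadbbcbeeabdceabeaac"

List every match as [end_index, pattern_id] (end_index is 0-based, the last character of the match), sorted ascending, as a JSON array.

Construct AC machine:
Trie nodes:
  0='ε' goto a→11 b→9 c→1 d→7
  1='c' goto e→2
  2='ce' goto a→3
  3='cea' goto b→4
  4='ceab' goto e→5
  5='ceabe' goto a→6
  6='ceabea' goto ·  [P0 ends]
  7='d' goto b→8  [P5 ends]
  8='db' goto ·  [P1 ends]
  9='b' goto c→15 e→10
  10='be' goto ·  [P2 ends]
  11='a' goto b→19 c→12
  12='ac' goto d→13
  13='acd' goto e→14
  14='acde' goto ·  [P3 ends]
  15='bc' goto b→16
  16='bcb' goto e→17
  17='bcbe' goto e→18
  18='bcbee' goto ·  [P4 ends]
  19='ab' goto e→20
  20='abe' goto a→21
  21='abea' goto ·  [P6 ends]

Failure links (BFS by depth):
  fail(1) 'c': from fail(0)=0 chase 'c': 0 ⇒ 0;  out=∅∪out(0)=∅
  fail(7) 'd': from fail(0)=0 chase 'd': 0 ⇒ 0;  out={5}∪out(0)={5}
  fail(9) 'b': from fail(0)=0 chase 'b': 0 ⇒ 0;  out=∅∪out(0)=∅
  fail(11) 'a': from fail(0)=0 chase 'a': 0 ⇒ 0;  out=∅∪out(0)=∅
  fail(2) 'ce': from fail(1)=0 chase 'e': 0 ⇒ 0;  out=∅∪out(0)=∅
  fail(8) 'db': from fail(7)=0 chase 'b': 0 ⇒ 9;  out={1}∪out(9)={1}
  fail(10) 'be': from fail(9)=0 chase 'e': 0 ⇒ 0;  out={2}∪out(0)={2}
  fail(12) 'ac': from fail(11)=0 chase 'c': 0 ⇒ 1;  out=∅∪out(1)=∅
  fail(15) 'bc': from fail(9)=0 chase 'c': 0 ⇒ 1;  out=∅∪out(1)=∅
  fail(19) 'ab': from fail(11)=0 chase 'b': 0 ⇒ 9;  out=∅∪out(9)=∅
  fail(3) 'cea': from fail(2)=0 chase 'a': 0 ⇒ 11;  out=∅∪out(11)=∅
  fail(13) 'acd': from fail(12)=1 chase 'd': 1→0 ⇒ 7;  out=∅∪out(7)={5}
  fail(16) 'bcb': from fail(15)=1 chase 'b': 1→0 ⇒ 9;  out=∅∪out(9)=∅
  fail(20) 'abe': from fail(19)=9 chase 'e': 9 ⇒ 10;  out=∅∪out(10)={2}
  fail(4) 'ceab': from fail(3)=11 chase 'b': 11 ⇒ 19;  out=∅∪out(19)=∅
  fail(14) 'acde': from fail(13)=7 chase 'e': 7→0 ⇒ 0;  out={3}∪out(0)={3}
  fail(17) 'bcbe': from fail(16)=9 chase 'e': 9 ⇒ 10;  out=∅∪out(10)={2}
  fail(21) 'abea': from fail(20)=10 chase 'a': 10→0 ⇒ 11;  out={6}∪out(11)={6}
  fail(5) 'ceabe': from fail(4)=19 chase 'e': 19 ⇒ 20;  out=∅∪out(20)={2}
  fail(18) 'bcbee': from fail(17)=10 chase 'e': 10→0 ⇒ 0;  out={4}∪out(0)={4}
  fail(6) 'ceabea': from fail(5)=20 chase 'a': 20 ⇒ 21;  out={0}∪out(21)={0,6}

Scan:
pos 0 'e': at 0
pos 1 'e': at 0
pos 2 'b': at 9
pos 3 'e': at 10  emit P2@[2:3]
pos 4 'b': at 9 (via fail)
pos 5 'b': at 9 (via fail)
pos 6 'a': at 11 (via fail)
pos 7 'c': at 12
pos 8 'd': at 13  emit P5@[8:8]
pos 9 'e': at 14  emit P3@[6:9]
pos 10 'b': at 9 (via fail)
pos 11 'b': at 9 (via fail)
pos 12 'e': at 10  emit P2@[11:12]
pos 13 'a': at 11 (via fail)
pos 14 'a': at 11 (via fail)
pos 15 'b': at 19
pos 16 'e': at 20  emit P2@[15:16]
pos 17 'a': at 21  emit P6@[14:17]
pos 18 'c': at 12 (via fail)
pos 19 'd': at 13  emit P5@[19:19]
pos 20 'e': at 14  emit P3@[17:20]
pos 21 'd': at 7 (via fail)  emit P5@[21:21]
pos 22 'b': at 8  emit P1@[21:22]
pos 23 'b': at 9 (via fail)
pos 24 'd': at 7 (via fail)  emit P5@[24:24]
pos 25 'e': at 0 (via fail)
pos 26 'a': at 11
pos 27 'b': at 19
pos 28 'e': at 20  emit P2@[27:28]
pos 29 'a': at 21  emit P6@[26:29]
pos 30 'd': at 7 (via fail)  emit P5@[30:30]
pos 31 'b': at 8  emit P1@[30:31]
pos 32 'b': at 9 (via fail)
pos 33 'c': at 15
pos 34 'b': at 16
pos 35 'e': at 17  emit P2@[34:35]
pos 36 'e': at 18  emit P4@[32:36]
pos 37 'a': at 11 (via fail)
pos 38 'b': at 19
pos 39 'd': at 7 (via fail)  emit P5@[39:39]
pos 40 'c': at 1 (via fail)
pos 41 'e': at 2
pos 42 'a': at 3
pos 43 'b': at 4
pos 44 'e': at 5  emit P2@[43:44]
pos 45 'a': at 6  emit P0@[40:45],P6@[42:45]
pos 46 'a': at 11 (via fail)
pos 47 'c': at 12

Result: [[3,2],[8,5],[9,3],[12,2],[16,2],[17,6],[19,5],[20,3],[21,5],[22,1],[24,5],[28,2],[29,6],[30,5],[31,1],[35,2],[36,4],[39,5],[44,2],[45,0],[45,6]]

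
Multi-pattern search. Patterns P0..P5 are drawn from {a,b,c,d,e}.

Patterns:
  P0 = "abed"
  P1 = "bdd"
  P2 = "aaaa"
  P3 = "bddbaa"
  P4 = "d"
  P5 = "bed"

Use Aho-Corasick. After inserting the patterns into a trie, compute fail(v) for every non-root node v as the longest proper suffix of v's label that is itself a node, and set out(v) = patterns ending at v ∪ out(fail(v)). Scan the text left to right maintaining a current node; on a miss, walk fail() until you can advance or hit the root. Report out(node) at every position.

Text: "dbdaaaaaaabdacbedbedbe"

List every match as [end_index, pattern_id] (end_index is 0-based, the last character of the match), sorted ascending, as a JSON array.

Build automaton:
Trie nodes:
  n0 'ε': a→1 b→5 d→14
  n1 'a': a→8 b→2
  n2 'ab': e→3
  n3 'abe': d→4
  n4 'abed': ·  ←P0
  n5 'b': d→6 e→15
  n6 'bd': d→7
  n7 'bdd': b→11  ←P1
  n8 'aa': a→9
  n9 'aaa': a→10
  n10 'aaaa': ·  ←P2
  n11 'bddb': a→12
  n12 'bddba': a→13
  n13 'bddbaa': ·  ←P3
  n14 'd': ·  ←P4
  n15 'be': d→16
  n16 'bed': ·  ←P5

BFS fail/out derivation:
  fail(1) 'a': from fail(0)=0 chase 'a': 0 ⇒ 0;  out=∅∪out(0)=∅
  fail(5) 'b': from fail(0)=0 chase 'b': 0 ⇒ 0;  out=∅∪out(0)=∅
  fail(14) 'd': from fail(0)=0 chase 'd': 0 ⇒ 0;  out={4}∪out(0)={4}
  fail(2) 'ab': from fail(1)=0 chase 'b': 0 ⇒ 5;  out=∅∪out(5)=∅
  fail(6) 'bd': from fail(5)=0 chase 'd': 0 ⇒ 14;  out=∅∪out(14)={4}
  fail(8) 'aa': from fail(1)=0 chase 'a': 0 ⇒ 1;  out=∅∪out(1)=∅
  fail(15) 'be': from fail(5)=0 chase 'e': 0 ⇒ 0;  out=∅∪out(0)=∅
  fail(3) 'abe': from fail(2)=5 chase 'e': 5 ⇒ 15;  out=∅∪out(15)=∅
  fail(7) 'bdd': from fail(6)=14 chase 'd': 14→0 ⇒ 14;  out={1}∪out(14)={1,4}
  fail(9) 'aaa': from fail(8)=1 chase 'a': 1 ⇒ 8;  out=∅∪out(8)=∅
  fail(16) 'bed': from fail(15)=0 chase 'd': 0 ⇒ 14;  out={5}∪out(14)={4,5}
  fail(4) 'abed': from fail(3)=15 chase 'd': 15 ⇒ 16;  out={0}∪out(16)={0,4,5}
  fail(10) 'aaaa': from fail(9)=8 chase 'a': 8 ⇒ 9;  out={2}∪out(9)={2}
  fail(11) 'bddb': from fail(7)=14 chase 'b': 14→0 ⇒ 5;  out=∅∪out(5)=∅
  fail(12) 'bddba': from fail(11)=5 chase 'a': 5→0 ⇒ 1;  out=∅∪out(1)=∅
  fail(13) 'bddbaa': from fail(12)=1 chase 'a': 1 ⇒ 8;  out={3}∪out(8)={3}

Run:
pos 0 'd': at 14  ** P4@[0:0]
pos 1 'b': at 5 (fail-walked)
pos 2 'd': at 6  ** P4@[2:2]
pos 3 'a': at 1 (fail-walked)
pos 4 'a': at 8
pos 5 'a': at 9
pos 6 'a': at 10  ** P2@[3:6]
pos 7 'a': at 10 (fail-walked)  ** P2@[4:7]
pos 8 'a': at 10 (fail-walked)  ** P2@[5:8]
pos 9 'a': at 10 (fail-walked)  ** P2@[6:9]
pos 10 'b': at 2 (fail-walked)
pos 11 'd': at 6 (fail-walked)  ** P4@[11:11]
pos 12 'a': at 1 (fail-walked)
pos 13 'c': at 0 (fail-walked)
pos 14 'b': at 5
pos 15 'e': at 15
pos 16 'd': at 16  ** P4@[16:16],P5@[14:16]
pos 17 'b': at 5 (fail-walked)
pos 18 'e': at 15
pos 19 'd': at 16  ** P4@[19:19],P5@[17:19]
pos 20 'b': at 5 (fail-walked)
pos 21 'e': at 15

All matches (sorted): [[0,4],[2,4],[6,2],[7,2],[8,2],[9,2],[11,4],[16,4],[16,5],[19,4],[19,5]]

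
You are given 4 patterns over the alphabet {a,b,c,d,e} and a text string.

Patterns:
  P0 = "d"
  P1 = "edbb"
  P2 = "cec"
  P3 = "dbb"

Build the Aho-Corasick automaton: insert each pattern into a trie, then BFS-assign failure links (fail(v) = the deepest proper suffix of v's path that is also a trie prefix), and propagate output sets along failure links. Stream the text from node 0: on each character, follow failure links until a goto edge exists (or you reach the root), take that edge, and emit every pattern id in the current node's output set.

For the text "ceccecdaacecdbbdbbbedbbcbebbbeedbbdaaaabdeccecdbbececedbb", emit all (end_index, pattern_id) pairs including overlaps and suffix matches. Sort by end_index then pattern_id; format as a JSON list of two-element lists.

Construct AC machine:
Trie nodes:
  0='ε' goto c→6 d→1 e→2
  1='d' goto b→9  ←P0
  2='e' goto d→3
  3='ed' goto b→4
  4='edb' goto b→5
  5='edbb' goto ·  ←P1
  6='c' goto e→7
  7='ce' goto c→8
  8='cec' goto ·  ←P2
  9='db' goto b→10
  10='dbb' goto ·  ←P3

Failure links (BFS by depth):
  fail(1) 'd': from fail(0)=0 chase 'd': 0 ⇒ 0;  out={0}∪out(0)={0}
  fail(2) 'e': from fail(0)=0 chase 'e': 0 ⇒ 0;  out=∅∪out(0)=∅
  fail(6) 'c': from fail(0)=0 chase 'c': 0 ⇒ 0;  out=∅∪out(0)=∅
  fail(3) 'ed': from fail(2)=0 chase 'd': 0 ⇒ 1;  out=∅∪out(1)={0}
  fail(7) 'ce': from fail(6)=0 chase 'e': 0 ⇒ 2;  out=∅∪out(2)=∅
  fail(9) 'db': from fail(1)=0 chase 'b': 0 ⇒ 0;  out=∅∪out(0)=∅
  fail(4) 'edb': from fail(3)=1 chase 'b': 1 ⇒ 9;  out=∅∪out(9)=∅
  fail(8) 'cec': from fail(7)=2 chase 'c': 2→0 ⇒ 6;  out={2}∪out(6)={2}
  fail(10) 'dbb': from fail(9)=0 chase 'b': 0 ⇒ 0;  out={3}∪out(0)={3}
  fail(5) 'edbb': from fail(4)=9 chase 'b': 9 ⇒ 10;  out={1}∪out(10)={1,3}

Scan:
i=0 'c': node 0→6
i=1 'e': node 6→7
i=2 'c': node 7→8  → match P2@[0:2]
i=3 'c': node 8→6 ·f
i=4 'e': node 6→7
i=5 'c': node 7→8  → match P2@[3:5]
i=6 'd': node 8→1 ·f  → match P0@[6:6]
i=7 'a': node 1→0 ·f
i=8 'a': node 0→0
i=9 'c': node 0→6
i=10 'e': node 6→7
i=11 'c': node 7→8  → match P2@[9:11]
i=12 'd': node 8→1 ·f  → match P0@[12:12]
i=13 'b': node 1→9
i=14 'b': node 9→10  → match P3@[12:14]
i=15 'd': node 10→1 ·f  → match P0@[15:15]
i=16 'b': node 1→9
i=17 'b': node 9→10  → match P3@[15:17]
i=18 'b': node 10→0 ·f
i=19 'e': node 0→2
i=20 'd': node 2→3  → match P0@[20:20]
i=21 'b': node 3→4
i=22 'b': node 4→5  → match P1@[19:22],P3@[20:22]
i=23 'c': node 5→6 ·f
i=24 'b': node 6→0 ·f
i=25 'e': node 0→2
i=26 'b': node 2→0 ·f
i=27 'b': node 0→0
i=28 'b': node 0→0
i=29 'e': node 0→2
i=30 'e': node 2→2 ·f
i=31 'd': node 2→3  → match P0@[31:31]
i=32 'b': node 3→4
i=33 'b': node 4→5  → match P1@[30:33],P3@[31:33]
i=34 'd': node 5→1 ·f  → match P0@[34:34]
i=35 'a': node 1→0 ·f
i=36 'a': node 0→0
i=37 'a': node 0→0
i=38 'a': node 0→0
i=39 'b': node 0→0
i=40 'd': node 0→1  → match P0@[40:40]
i=41 'e': node 1→2 ·f
i=42 'c': node 2→6 ·f
i=43 'c': node 6→6 ·f
i=44 'e': node 6→7
i=45 'c': node 7→8  → match P2@[43:45]
i=46 'd': node 8→1 ·f  → match P0@[46:46]
i=47 'b': node 1→9
i=48 'b': node 9→10  → match P3@[46:48]
i=49 'e': node 10→2 ·f
i=50 'c': node 2→6 ·f
i=51 'e': node 6→7
i=52 'c': node 7→8  → match P2@[50:52]
i=53 'e': node 8→7 ·f
i=54 'd': node 7→3 ·f  → match P0@[54:54]
i=55 'b': node 3→4
i=56 'b': node 4→5  → match P1@[53:56],P3@[54:56]

All matches (sorted): [[2,2],[5,2],[6,0],[11,2],[12,0],[14,3],[15,0],[17,3],[20,0],[22,1],[22,3],[31,0],[33,1],[33,3],[34,0],[40,0],[45,2],[46,0],[48,3],[52,2],[54,0],[56,1],[56,3]]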